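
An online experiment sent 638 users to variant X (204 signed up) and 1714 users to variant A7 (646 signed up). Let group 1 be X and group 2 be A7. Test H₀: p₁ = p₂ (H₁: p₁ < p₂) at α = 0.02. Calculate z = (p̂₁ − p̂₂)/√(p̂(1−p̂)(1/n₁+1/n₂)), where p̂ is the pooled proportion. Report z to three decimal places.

p̂₁ = 204/638 ≈ 0.31975, p̂₂ = 646/1714 ≈ 0.37690.
Pooled p̂ = (204+646)/(638+1714) = 850/2352 = 0.36139.
SE = √(0.230789 × 0.00215083) = 0.02228.
z = (0.31975 − 0.37690)/0.02228 = -0.05715/0.02228 = -2.565.
p-value = P(Z < -2.565) ≈ 0.0052; since p < α = 0.02, reject H₀.

z = -2.565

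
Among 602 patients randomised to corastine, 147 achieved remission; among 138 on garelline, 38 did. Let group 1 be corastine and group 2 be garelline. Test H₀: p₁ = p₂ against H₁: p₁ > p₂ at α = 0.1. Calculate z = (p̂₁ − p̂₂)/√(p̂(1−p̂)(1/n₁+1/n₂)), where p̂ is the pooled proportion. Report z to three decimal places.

z = -0.763

p̂₁ = 147/602 ≈ 0.24419, p̂₂ = 38/138 ≈ 0.27536.
Pooled p̂ = (147+38)/(602+138) = 185/740 = 0.25000.
SE = √(p̂(1−p̂)(1/n₁+1/n₂)) = √(0.25000·0.75000·0.00890751) = √(0.00167016) = 0.04087.
z = (0.24419 − 0.27536)/0.04087 = -0.03117/0.04087 = -0.763.
p-value = P(Z > -0.763) ≈ 0.7772. With α = 0.1, fail to reject H₀.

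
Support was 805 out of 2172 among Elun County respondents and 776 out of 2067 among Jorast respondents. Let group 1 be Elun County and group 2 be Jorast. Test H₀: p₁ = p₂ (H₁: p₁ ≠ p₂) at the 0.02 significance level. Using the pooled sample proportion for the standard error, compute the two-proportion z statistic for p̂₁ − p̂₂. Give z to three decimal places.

p̂₁ = 805/2172 = 0.370626, p̂₂ = 776/2067 = 0.375423.
Pooled p̂ = (805+776)/(2172+2067) = 1581/4239 = 0.372965.
SE = √(p̂(1−p̂)(1/n₁+1/n₂)) = √(0.372965·0.627035·0.000944198) = √(0.000220812) = 0.014860.
z = (0.370626 − 0.375423)/0.014860 = -0.004797/0.014860 = -0.323.
Two-sided p-value ≈ 2·Φ(−0.323) = 0.7468. With α = 0.02, fail to reject H₀.

z = -0.323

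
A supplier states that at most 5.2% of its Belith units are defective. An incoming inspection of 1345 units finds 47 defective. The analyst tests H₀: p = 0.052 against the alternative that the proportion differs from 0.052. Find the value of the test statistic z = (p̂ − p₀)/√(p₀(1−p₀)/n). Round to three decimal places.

p̂ = 47/1345 = 0.034944.
Standard error under H₀: √(0.052×0.948/1345) = 0.006054.
z = (0.034944 − 0.052)/0.006054 = -0.017056/0.006054 = -2.817.

z = -2.817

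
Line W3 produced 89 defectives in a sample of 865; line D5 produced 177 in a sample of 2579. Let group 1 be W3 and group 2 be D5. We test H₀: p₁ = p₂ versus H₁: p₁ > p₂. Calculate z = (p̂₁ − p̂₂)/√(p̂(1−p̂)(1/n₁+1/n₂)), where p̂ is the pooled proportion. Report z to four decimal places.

z = 3.2660

p̂₁ = 89/865 = 0.1028902, p̂₂ = 177/2579 = 0.0686313.
Pooled p̂ = (89+177)/(865+2579) = 266/3444 = 0.0772358.
SE = √(p̂(1−p̂)(1/n₁+1/n₂)) = √(0.0772358·0.9227642·0.00154382) = √(0.000110028) = 0.0104894.
z = (0.1028902 − 0.0686313)/0.0104894 = 0.0342589/0.0104894 = 3.2660.
p-value = P(Z > 3.266) ≈ 0.0005.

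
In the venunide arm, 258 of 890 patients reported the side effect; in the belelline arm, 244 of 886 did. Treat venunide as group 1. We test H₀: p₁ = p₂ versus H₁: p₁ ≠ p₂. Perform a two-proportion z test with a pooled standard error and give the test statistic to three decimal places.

p̂₁ = 258/890 = 0.28989, p̂₂ = 244/886 = 0.27540.
Pooled p̂ = (258+244)/(890+886) = 502/1776 = 0.28266.
SE = √(0.202762 × 0.00225226) = 0.02137.
z = (0.28989 − 0.27540)/0.02137 = 0.01449/0.02137 = 0.678.

z = 0.678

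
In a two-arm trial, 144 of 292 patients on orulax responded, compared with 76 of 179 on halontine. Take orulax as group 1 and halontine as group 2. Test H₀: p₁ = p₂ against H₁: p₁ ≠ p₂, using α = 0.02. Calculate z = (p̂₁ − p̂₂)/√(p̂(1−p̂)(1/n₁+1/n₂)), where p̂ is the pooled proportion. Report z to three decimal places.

z = 1.448

p̂₁ = 144/292 ≈ 0.49315, p̂₂ = 76/179 ≈ 0.42458.
Pooled p̂ = (144+76)/(292+179) = 220/471 = 0.46709.
SE = √(0.248917 × 0.00901125) = 0.04736.
z = (0.49315 − 0.42458)/0.04736 = 0.06857/0.04736 = 1.448.
Two-sided p-value ≈ 2·Φ(−1.448) = 0.1477, so at α = 0.02 we fail to reject H₀.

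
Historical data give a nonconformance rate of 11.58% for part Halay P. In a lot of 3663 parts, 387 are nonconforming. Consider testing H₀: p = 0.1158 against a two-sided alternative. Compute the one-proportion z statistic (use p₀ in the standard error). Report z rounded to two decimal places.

z = -1.92

p̂ = 387/3663 ≈ 0.10565.
Under H₀, SE = √(0.1158·0.8842/3663) = √(2.79526e-05) = 0.00529.
z = (0.10565 − 0.1158)/0.00529 = -0.01015/0.00529 = -1.92.
p-value = 2·P(Z > 1.920) ≈ 0.0549.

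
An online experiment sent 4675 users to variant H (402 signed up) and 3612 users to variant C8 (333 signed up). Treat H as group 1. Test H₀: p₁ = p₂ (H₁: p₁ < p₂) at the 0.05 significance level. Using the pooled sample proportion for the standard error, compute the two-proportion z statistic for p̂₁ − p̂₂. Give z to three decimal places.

z = -0.985

p̂₁ = 402/4675 = 0.085989, p̂₂ = 333/3612 = 0.092193.
Pooled p̂ = (402+333)/(4675+3612) = 735/8287 = 0.088693.
SE = √(p̂(1−p̂)(1/n₁+1/n₂)) = √(0.088693·0.911307·0.000490759) = √(3.96664e-05) = 0.006298.
z = (0.085989 − 0.092193)/0.006298 = -0.006204/0.006298 = -0.985.
p-value = P(Z < -0.985) ≈ 0.1623. With α = 0.05, fail to reject H₀.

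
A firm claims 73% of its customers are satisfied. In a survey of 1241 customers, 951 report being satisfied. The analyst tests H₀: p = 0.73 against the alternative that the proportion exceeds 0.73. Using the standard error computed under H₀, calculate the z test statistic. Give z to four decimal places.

z = 2.8818

p̂ = 951/1241 ≈ 0.7663175.
Standard error under H₀: √(0.73×0.27/1241) = 0.0126025.
z = (0.7663175 − 0.73)/0.0126025 = 0.0363175/0.0126025 = 2.8818.
p-value = P(Z > 2.882) ≈ 0.0020.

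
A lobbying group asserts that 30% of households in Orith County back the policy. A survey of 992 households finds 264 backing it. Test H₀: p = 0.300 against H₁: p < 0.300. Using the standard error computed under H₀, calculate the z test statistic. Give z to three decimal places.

p̂ = 264/992 = 0.26613.
Under H₀, SE = √(0.3·0.7/992) = √(0.000211694) = 0.01455.
z = (0.26613 − 0.3)/0.01455 = -0.03387/0.01455 = -2.328.

z = -2.328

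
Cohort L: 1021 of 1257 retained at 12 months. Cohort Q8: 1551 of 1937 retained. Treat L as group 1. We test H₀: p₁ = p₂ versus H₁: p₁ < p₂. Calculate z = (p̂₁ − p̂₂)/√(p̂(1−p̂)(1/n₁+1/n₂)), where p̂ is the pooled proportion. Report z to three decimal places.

z = 0.804

p̂₁ = 1021/1257 = 0.81225, p̂₂ = 1551/1937 = 0.80072.
Pooled p̂ = (1021+1551)/(1257+1937) = 2572/3194 = 0.80526.
SE = √(0.156816 × 0.00131181) = 0.01434.
z = (0.81225 − 0.80072)/0.01434 = 0.01153/0.01434 = 0.804.
p-value = P(Z < 0.804) ≈ 0.7892.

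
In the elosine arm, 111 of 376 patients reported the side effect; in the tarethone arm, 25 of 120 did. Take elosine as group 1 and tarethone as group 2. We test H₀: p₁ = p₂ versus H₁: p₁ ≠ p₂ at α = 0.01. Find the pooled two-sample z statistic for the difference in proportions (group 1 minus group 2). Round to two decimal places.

p̂₁ = 111/376 ≈ 0.2952, p̂₂ = 25/120 ≈ 0.2083.
Pooled p̂ = (111+25)/(376+120) = 136/496 = 0.2742.
SE = √(0.199011 × 0.0109929) = 0.0468.
z = (0.2952 − 0.2083)/0.0468 = 0.0869/0.0468 = 1.86.
p-value = 2·P(Z > 1.857) ≈ 0.0632, so at α = 0.01 we fail to reject H₀.

z = 1.86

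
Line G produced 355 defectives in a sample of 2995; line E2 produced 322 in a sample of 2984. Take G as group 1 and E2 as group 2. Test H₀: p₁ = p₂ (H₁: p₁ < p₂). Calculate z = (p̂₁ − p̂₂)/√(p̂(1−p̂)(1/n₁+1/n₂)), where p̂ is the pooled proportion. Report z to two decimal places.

z = 1.30

p̂₁ = 355/2995 ≈ 0.11853, p̂₂ = 322/2984 ≈ 0.10791.
Pooled p̂ = (355+322)/(2995+2984) = 677/5979 = 0.11323.
SE = √(0.100409 × 0.00066901) = 0.00820.
z = (0.11853 − 0.10791)/0.00820 = 0.01062/0.00820 = 1.30.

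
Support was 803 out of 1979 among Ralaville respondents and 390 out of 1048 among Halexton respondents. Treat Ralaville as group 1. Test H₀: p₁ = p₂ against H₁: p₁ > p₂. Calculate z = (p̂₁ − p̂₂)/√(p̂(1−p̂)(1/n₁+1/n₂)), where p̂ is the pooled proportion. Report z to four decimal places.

p̂₁ = 803/1979 ≈ 0.4057605, p̂₂ = 390/1048 ≈ 0.3721374.
Pooled p̂ = (803+390)/(1979+1048) = 1193/3027 = 0.3941196.
SE = √(0.238789 × 0.0014595) = 0.0186685.
z = (0.4057605 − 0.3721374)/0.0186685 = 0.0336231/0.0186685 = 1.8011.

z = 1.8011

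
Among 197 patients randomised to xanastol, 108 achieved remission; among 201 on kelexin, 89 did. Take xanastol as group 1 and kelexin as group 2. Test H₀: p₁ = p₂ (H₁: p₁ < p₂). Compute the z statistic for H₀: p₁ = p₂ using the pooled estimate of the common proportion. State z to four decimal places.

p̂₁ = 108/197 ≈ 0.548223, p̂₂ = 89/201 ≈ 0.442786.
Pooled p̂ = (108+89)/(197+201) = 197/398 = 0.494975.
SE = √(0.249975 × 0.0100513) = 0.050125.
z = (0.548223 − 0.442786)/0.050125 = 0.105437/0.050125 = 2.1035.
p-value = P(Z < 2.103) ≈ 0.9823.

z = 2.1035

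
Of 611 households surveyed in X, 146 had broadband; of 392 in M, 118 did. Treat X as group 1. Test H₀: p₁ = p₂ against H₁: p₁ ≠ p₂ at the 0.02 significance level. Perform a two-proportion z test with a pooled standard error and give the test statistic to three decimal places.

z = -2.178

p̂₁ = 146/611 = 0.23895, p̂₂ = 118/392 = 0.30102.
Pooled p̂ = (146+118)/(611+392) = 264/1003 = 0.26321.
SE = √(0.193931 × 0.00418768) = 0.02850.
z = (0.23895 − 0.30102)/0.02850 = -0.06207/0.02850 = -2.178.
Two-sided p-value ≈ 2·Φ(−2.178) = 0.0294. With α = 0.02, fail to reject H₀.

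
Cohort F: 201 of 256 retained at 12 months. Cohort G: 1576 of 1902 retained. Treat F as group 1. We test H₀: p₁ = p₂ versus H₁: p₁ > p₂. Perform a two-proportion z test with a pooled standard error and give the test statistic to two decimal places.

z = -1.71

p̂₁ = 201/256 = 0.7852, p̂₂ = 1576/1902 = 0.8286.
Pooled p̂ = (201+1576)/(256+1902) = 1777/2158 = 0.8234.
SE = √(0.145382 × 0.00443201) = 0.0254.
z = (0.7852 − 0.8286)/0.0254 = -0.0434/0.0254 = -1.71.
p-value = P(Z > -1.712) ≈ 0.9565.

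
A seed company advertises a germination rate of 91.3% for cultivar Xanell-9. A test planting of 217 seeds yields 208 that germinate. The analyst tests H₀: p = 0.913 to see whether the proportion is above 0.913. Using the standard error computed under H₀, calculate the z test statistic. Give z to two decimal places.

p̂ = 208/217 ≈ 0.9585.
Standard error under H₀: √(0.913×0.087/217) = 0.0191.
z = (0.9585 − 0.913)/0.0191 = 0.0455/0.0191 = 2.38.

z = 2.38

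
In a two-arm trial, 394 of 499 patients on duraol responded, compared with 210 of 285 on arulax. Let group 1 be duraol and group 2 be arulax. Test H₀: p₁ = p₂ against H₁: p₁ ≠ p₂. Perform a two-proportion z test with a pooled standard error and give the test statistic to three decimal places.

p̂₁ = 394/499 ≈ 0.78958, p̂₂ = 210/285 ≈ 0.73684.
Pooled p̂ = (394+210)/(499+285) = 604/784 = 0.77041.
SE = √(0.176879 × 0.00551278) = 0.03123.
z = (0.78958 − 0.73684)/0.03123 = 0.05274/0.03123 = 1.689.
Two-sided p-value ≈ 2·Φ(−1.689) = 0.0912.

z = 1.689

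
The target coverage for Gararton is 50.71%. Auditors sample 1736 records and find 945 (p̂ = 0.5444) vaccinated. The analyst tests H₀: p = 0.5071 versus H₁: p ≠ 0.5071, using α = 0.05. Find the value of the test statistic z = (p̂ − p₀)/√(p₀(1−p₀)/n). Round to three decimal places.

p̂ = 945/1736 ≈ 0.544355.
Standard error under H₀: √(0.5071×0.4929/1736) = 0.011999.
z = (0.544355 − 0.5071)/0.011999 = 0.037255/0.011999 = 3.105.
Two-sided p-value ≈ 2·Φ(−3.105) = 0.0019. With α = 0.05, reject H₀.

z = 3.105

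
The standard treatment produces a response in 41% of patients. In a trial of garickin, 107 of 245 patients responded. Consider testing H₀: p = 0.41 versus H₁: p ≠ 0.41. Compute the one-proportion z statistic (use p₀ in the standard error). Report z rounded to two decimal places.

p̂ = 107/245 ≈ 0.4367.
SE = √(p₀(1−p₀)/n) = √(0.2419/245) = 0.0314.
z = (0.4367 − 0.41)/0.0314 = 0.0267/0.0314 = 0.85.

z = 0.85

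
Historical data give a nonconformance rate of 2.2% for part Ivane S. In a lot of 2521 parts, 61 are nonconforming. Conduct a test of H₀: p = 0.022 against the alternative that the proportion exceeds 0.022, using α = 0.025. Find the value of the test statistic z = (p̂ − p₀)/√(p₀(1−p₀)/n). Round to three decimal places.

p̂ = 61/2521 ≈ 0.024197.
Standard error under H₀: √(0.022×0.978/2521) = 0.002921.
z = (0.024197 − 0.022)/0.002921 = 0.002197/0.002921 = 0.752.
p-value = P(Z > 0.752) ≈ 0.2260. With α = 0.025, fail to reject H₀.

z = 0.752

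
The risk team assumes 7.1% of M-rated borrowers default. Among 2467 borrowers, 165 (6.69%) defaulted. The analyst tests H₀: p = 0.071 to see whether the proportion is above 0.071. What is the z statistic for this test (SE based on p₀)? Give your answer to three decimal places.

z = -0.796

p̂ = 165/2467 = 0.066883.
Under H₀, SE = √(0.071·0.929/2467) = √(2.67365e-05) = 0.005171.
z = (0.066883 − 0.071)/0.005171 = -0.004117/0.005171 = -0.796.
p-value = P(Z > -0.796) ≈ 0.7871.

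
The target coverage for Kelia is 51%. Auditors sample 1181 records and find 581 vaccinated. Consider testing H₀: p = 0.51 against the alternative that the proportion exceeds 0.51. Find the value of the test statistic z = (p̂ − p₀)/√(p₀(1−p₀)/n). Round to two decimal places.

z = -1.24

p̂ = 581/1181 ≈ 0.4920.
SE = √(p₀(1−p₀)/n) = √(0.2499/1181) = 0.0145.
z = (0.4920 − 0.51)/0.0145 = -0.0180/0.0145 = -1.24.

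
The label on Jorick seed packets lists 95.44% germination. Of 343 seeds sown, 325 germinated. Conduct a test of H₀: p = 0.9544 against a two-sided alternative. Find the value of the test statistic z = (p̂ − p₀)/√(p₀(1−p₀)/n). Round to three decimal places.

z = -0.611

p̂ = 325/343 ≈ 0.94752.
Standard error under H₀: √(0.9544×0.0456/343) = 0.01126.
z = (0.94752 − 0.9544)/0.01126 = -0.00688/0.01126 = -0.611.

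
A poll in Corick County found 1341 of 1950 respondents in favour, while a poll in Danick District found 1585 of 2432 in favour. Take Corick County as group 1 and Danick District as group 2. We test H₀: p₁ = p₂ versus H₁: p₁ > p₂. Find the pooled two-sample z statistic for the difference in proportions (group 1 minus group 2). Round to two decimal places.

p̂₁ = 1341/1950 = 0.68769, p̂₂ = 1585/2432 = 0.65173.
Pooled p̂ = (1341+1585)/(1950+2432) = 2926/4382 = 0.66773.
SE = √(p̂(1−p̂)(1/n₁+1/n₂)) = √(0.66773·0.33227·0.000924005) = √(0.000205005) = 0.01432.
z = (0.68769 − 0.65173)/0.01432 = 0.03596/0.01432 = 2.51.

z = 2.51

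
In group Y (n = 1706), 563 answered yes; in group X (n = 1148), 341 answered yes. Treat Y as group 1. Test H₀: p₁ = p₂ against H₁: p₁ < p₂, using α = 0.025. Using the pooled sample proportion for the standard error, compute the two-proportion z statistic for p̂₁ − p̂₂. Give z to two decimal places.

p̂₁ = 563/1706 ≈ 0.33001, p̂₂ = 341/1148 ≈ 0.29704.
Pooled p̂ = (563+341)/(1706+1148) = 904/2854 = 0.31675.
SE = √(0.216419 × 0.00145725) = 0.01776.
z = (0.33001 − 0.29704)/0.01776 = 0.03297/0.01776 = 1.86.
p-value = P(Z < 1.857) ≈ 0.9683. With α = 0.025, fail to reject H₀.

z = 1.86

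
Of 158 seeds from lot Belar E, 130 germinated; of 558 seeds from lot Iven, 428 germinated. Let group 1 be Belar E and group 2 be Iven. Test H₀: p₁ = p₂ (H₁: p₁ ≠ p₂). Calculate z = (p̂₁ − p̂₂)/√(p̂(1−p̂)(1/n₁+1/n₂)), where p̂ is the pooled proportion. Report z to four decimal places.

z = 1.4920

p̂₁ = 130/158 ≈ 0.822785, p̂₂ = 428/558 ≈ 0.767025.
Pooled p̂ = (130+428)/(158+558) = 558/716 = 0.779330.
SE = √(p̂(1−p̂)(1/n₁+1/n₂)) = √(0.779330·0.220670·0.00812123) = √(0.00139665) = 0.037372.
z = (0.822785 − 0.767025)/0.037372 = 0.055760/0.037372 = 1.4920.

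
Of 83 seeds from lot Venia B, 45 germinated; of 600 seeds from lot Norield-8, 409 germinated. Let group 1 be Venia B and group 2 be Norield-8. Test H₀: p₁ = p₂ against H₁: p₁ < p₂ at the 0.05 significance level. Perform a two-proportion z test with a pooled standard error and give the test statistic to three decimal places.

p̂₁ = 45/83 = 0.54217, p̂₂ = 409/600 = 0.68167.
Pooled p̂ = (45+409)/(83+600) = 454/683 = 0.66471.
SE = √(p̂(1−p̂)(1/n₁+1/n₂)) = √(0.66471·0.33529·0.0137149) = √(0.00305662) = 0.05529.
z = (0.54217 − 0.68167)/0.05529 = -0.13950/0.05529 = -2.523.
p-value = P(Z < -2.523) ≈ 0.0058; since p < α = 0.05, reject H₀.

z = -2.523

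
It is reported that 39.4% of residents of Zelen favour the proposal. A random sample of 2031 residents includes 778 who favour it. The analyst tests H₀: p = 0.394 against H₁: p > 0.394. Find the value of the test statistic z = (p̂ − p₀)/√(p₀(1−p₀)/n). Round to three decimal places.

z = -1.009

p̂ = 778/2031 = 0.38306.
Standard error under H₀: √(0.394×0.606/2031) = 0.01084.
z = (0.38306 − 0.394)/0.01084 = -0.01094/0.01084 = -1.009.
p-value = P(Z > -1.009) ≈ 0.8435.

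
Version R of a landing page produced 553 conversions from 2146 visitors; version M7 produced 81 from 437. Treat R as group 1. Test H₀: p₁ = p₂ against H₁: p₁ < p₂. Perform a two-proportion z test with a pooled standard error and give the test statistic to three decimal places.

p̂₁ = 553/2146 ≈ 0.257689, p̂₂ = 81/437 ≈ 0.185355.
Pooled p̂ = (553+81)/(2146+437) = 634/2583 = 0.245451.
SE = √(0.185205 × 0.00275431) = 0.022586.
z = (0.257689 − 0.185355)/0.022586 = 0.072334/0.022586 = 3.203.
p-value = P(Z < 3.203) ≈ 0.9993.

z = 3.203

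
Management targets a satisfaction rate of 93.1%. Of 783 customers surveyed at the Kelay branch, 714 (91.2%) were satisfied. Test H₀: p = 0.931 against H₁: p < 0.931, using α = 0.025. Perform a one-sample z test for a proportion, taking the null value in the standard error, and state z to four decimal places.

p̂ = 714/783 = 0.911877.
SE = √(p₀(1−p₀)/n) = √(0.064239/783) = 0.009058.
z = (0.911877 − 0.931)/0.009058 = -0.019123/0.009058 = -2.1112.
p-value = P(Z < -2.111) ≈ 0.0174; since p < α = 0.025, reject H₀.

z = -2.1112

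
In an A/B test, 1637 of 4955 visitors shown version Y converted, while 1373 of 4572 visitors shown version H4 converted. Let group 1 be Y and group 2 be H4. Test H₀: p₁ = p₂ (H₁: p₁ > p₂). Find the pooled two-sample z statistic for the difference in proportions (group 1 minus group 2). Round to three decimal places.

p̂₁ = 1637/4955 ≈ 0.33037, p̂₂ = 1373/4572 ≈ 0.30031.
Pooled p̂ = (1637+1373)/(4955+4572) = 3010/9527 = 0.31594.
SE = √(0.216123 × 0.000420539) = 0.00953.
z = (0.33037 − 0.30031)/0.00953 = 0.03006/0.00953 = 3.154.
p-value = P(Z > 3.154) ≈ 0.0008.

z = 3.154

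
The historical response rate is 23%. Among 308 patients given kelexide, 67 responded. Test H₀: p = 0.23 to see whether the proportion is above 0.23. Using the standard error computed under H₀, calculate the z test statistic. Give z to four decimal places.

p̂ = 67/308 ≈ 0.2175325.
Under H₀, SE = √(0.23·0.77/308) = √(0.000575) = 0.0239792.
z = (0.2175325 − 0.23)/0.0239792 = -0.0124675/0.0239792 = -0.5199.

z = -0.5199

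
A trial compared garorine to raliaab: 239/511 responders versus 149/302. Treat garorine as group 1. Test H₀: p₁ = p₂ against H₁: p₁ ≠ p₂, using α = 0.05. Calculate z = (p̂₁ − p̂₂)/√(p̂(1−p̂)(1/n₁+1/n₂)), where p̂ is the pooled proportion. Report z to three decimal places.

z = -0.708

p̂₁ = 239/511 = 0.46771, p̂₂ = 149/302 = 0.49338.
Pooled p̂ = (239+149)/(511+302) = 388/813 = 0.47724.
SE = √(0.249482 × 0.00526821) = 0.03625.
z = (0.46771 − 0.49338)/0.03625 = -0.02567/0.03625 = -0.708.
p-value = 2·P(Z > 0.708) ≈ 0.4790; since p > α = 0.05, fail to reject H₀.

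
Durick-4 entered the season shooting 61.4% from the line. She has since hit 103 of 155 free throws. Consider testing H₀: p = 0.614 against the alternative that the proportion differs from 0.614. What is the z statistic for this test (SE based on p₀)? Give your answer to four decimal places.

p̂ = 103/155 = 0.664516.
Standard error under H₀: √(0.614×0.386/155) = 0.039103.
z = (0.664516 − 0.614)/0.039103 = 0.050516/0.039103 = 1.2919.

z = 1.2919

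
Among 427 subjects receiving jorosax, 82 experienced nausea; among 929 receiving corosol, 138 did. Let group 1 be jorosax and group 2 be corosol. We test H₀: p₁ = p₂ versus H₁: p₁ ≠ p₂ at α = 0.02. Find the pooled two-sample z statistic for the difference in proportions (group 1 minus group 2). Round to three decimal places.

z = 2.018

p̂₁ = 82/427 = 0.192037, p̂₂ = 138/929 = 0.148547.
Pooled p̂ = (82+138)/(427+929) = 220/1356 = 0.162242.
SE = √(p̂(1−p̂)(1/n₁+1/n₂)) = √(0.162242·0.837758·0.00341835) = √(0.00046462) = 0.021555.
z = (0.192037 − 0.148547)/0.021555 = 0.043490/0.021555 = 2.018.
p-value = 2·P(Z > 2.018) ≈ 0.0436, so at α = 0.02 we fail to reject H₀.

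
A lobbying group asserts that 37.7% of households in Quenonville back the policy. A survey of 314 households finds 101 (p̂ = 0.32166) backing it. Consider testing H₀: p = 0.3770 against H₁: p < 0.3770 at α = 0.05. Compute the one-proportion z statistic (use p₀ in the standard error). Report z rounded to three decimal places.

p̂ = 101/314 ≈ 0.321656.
Under H₀, SE = √(0.377·0.623/314) = √(0.000747997) = 0.027350.
z = (0.321656 − 0.377)/0.027350 = -0.055344/0.027350 = -2.024.
p-value = P(Z < -2.024) ≈ 0.0215, so at α = 0.05 we reject H₀.

z = -2.024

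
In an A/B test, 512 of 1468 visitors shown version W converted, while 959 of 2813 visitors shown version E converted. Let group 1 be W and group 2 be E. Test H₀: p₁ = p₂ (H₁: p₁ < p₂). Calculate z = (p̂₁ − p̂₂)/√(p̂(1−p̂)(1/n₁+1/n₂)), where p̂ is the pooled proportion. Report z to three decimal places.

p̂₁ = 512/1468 ≈ 0.348774, p̂₂ = 959/2813 ≈ 0.340917.
Pooled p̂ = (512+959)/(1468+2813) = 1471/4281 = 0.343611.
SE = √(0.225543 × 0.00103669) = 0.015291.
z = (0.348774 − 0.340917)/0.015291 = 0.007857/0.015291 = 0.514.

z = 0.514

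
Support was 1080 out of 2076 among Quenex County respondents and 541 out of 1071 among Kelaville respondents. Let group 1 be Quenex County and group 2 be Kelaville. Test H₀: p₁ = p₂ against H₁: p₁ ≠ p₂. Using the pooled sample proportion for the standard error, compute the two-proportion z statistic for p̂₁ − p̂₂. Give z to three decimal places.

p̂₁ = 1080/2076 ≈ 0.52023, p̂₂ = 541/1071 ≈ 0.50514.
Pooled p̂ = (1080+541)/(2076+1071) = 1621/3147 = 0.51509.
SE = √(0.249772 × 0.0014154) = 0.01880.
z = (0.52023 − 0.50514)/0.01880 = 0.01509/0.01880 = 0.803.

z = 0.803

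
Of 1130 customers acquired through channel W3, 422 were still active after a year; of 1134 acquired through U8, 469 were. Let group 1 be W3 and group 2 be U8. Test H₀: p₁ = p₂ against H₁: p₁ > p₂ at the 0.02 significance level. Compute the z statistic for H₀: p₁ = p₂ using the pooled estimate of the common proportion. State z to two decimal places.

p̂₁ = 422/1130 ≈ 0.37345, p̂₂ = 469/1134 ≈ 0.41358.
Pooled p̂ = (422+469)/(1130+1134) = 891/2264 = 0.39355.
SE = √(p̂(1−p̂)(1/n₁+1/n₂)) = √(0.39355·0.60645·0.00176679) = √(0.000421677) = 0.02053.
z = (0.37345 − 0.41358)/0.02053 = -0.04013/0.02053 = -1.95.
p-value = P(Z > -1.954) ≈ 0.9747. With α = 0.02, fail to reject H₀.

z = -1.95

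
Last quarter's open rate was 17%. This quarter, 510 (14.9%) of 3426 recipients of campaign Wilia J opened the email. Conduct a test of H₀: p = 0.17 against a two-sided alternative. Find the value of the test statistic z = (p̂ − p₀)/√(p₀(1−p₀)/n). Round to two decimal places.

p̂ = 510/3426 ≈ 0.14886.
SE = √(p₀(1−p₀)/n) = √(0.1411/3426) = 0.00642.
z = (0.14886 − 0.17)/0.00642 = -0.02114/0.00642 = -3.29.
p-value = 2·P(Z > 3.294) ≈ 0.0010.

z = -3.29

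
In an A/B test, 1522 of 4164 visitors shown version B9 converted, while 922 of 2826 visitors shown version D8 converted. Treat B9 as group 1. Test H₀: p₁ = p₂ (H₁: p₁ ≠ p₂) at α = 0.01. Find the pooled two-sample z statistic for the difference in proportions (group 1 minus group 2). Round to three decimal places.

p̂₁ = 1522/4164 ≈ 0.36551, p̂₂ = 922/2826 ≈ 0.32626.
Pooled p̂ = (1522+922)/(4164+2826) = 2444/6990 = 0.34964.
SE = √(p̂(1−p̂)(1/n₁+1/n₂)) = √(0.34964·0.65036·0.000594011) = √(0.000135074) = 0.01162.
z = (0.36551 − 0.32626)/0.01162 = 0.03925/0.01162 = 3.378.
Two-sided p-value ≈ 2·Φ(−3.378) = 0.0007. With α = 0.01, reject H₀.

z = 3.378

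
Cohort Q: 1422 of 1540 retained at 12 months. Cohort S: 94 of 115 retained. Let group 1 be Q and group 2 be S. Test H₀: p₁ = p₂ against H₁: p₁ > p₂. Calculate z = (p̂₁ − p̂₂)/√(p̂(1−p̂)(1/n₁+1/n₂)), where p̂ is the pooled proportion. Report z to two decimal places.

p̂₁ = 1422/1540 = 0.92338, p̂₂ = 94/115 = 0.81739.
Pooled p̂ = (1422+94)/(1540+115) = 1516/1655 = 0.91601.
SE = √(0.0769339 × 0.009345) = 0.02681.
z = (0.92338 − 0.81739)/0.02681 = 0.10599/0.02681 = 3.95.
p-value = P(Z > 3.953) ≈ 0.0000.

z = 3.95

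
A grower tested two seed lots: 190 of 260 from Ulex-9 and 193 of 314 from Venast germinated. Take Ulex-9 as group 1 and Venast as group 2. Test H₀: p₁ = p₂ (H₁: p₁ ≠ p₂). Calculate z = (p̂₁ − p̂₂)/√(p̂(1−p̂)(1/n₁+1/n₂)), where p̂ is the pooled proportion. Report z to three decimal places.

z = 2.939

p̂₁ = 190/260 ≈ 0.73077, p̂₂ = 193/314 ≈ 0.61465.
Pooled p̂ = (190+193)/(260+314) = 383/574 = 0.66725.
SE = √(0.222028 × 0.00703087) = 0.03951.
z = (0.73077 − 0.61465)/0.03951 = 0.11612/0.03951 = 2.939.
Two-sided p-value ≈ 2·Φ(−2.939) = 0.0033.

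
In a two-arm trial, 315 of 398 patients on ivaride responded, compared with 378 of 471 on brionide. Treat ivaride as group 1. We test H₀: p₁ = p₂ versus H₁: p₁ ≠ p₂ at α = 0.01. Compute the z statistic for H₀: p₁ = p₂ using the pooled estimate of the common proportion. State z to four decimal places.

p̂₁ = 315/398 = 0.791457, p̂₂ = 378/471 = 0.802548.
Pooled p̂ = (315+378)/(398+471) = 693/869 = 0.797468.
SE = √(p̂(1−p̂)(1/n₁+1/n₂)) = √(0.797468·0.202532·0.00463571) = √(0.000748725) = 0.027363.
z = (0.791457 − 0.802548)/0.027363 = -0.011091/0.027363 = -0.4053.
Two-sided p-value ≈ 2·Φ(−0.405) = 0.6852. With α = 0.01, fail to reject H₀.

z = -0.4053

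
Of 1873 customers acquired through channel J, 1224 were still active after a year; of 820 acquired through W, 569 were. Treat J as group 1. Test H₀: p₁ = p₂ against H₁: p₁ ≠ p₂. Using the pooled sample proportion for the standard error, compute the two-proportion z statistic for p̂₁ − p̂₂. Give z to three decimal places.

z = -2.046

p̂₁ = 1224/1873 = 0.65350, p̂₂ = 569/820 = 0.69390.
Pooled p̂ = (1224+569)/(1873+820) = 1793/2693 = 0.66580.
SE = √(0.22251 × 0.00175342) = 0.01975.
z = (0.65350 − 0.69390)/0.01975 = -0.04040/0.01975 = -2.046.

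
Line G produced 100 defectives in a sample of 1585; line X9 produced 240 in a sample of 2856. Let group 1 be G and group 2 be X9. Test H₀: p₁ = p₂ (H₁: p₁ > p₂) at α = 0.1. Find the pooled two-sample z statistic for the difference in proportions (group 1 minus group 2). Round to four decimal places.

z = -2.5146

p̂₁ = 100/1585 = 0.0630915, p̂₂ = 240/2856 = 0.0840336.
Pooled p̂ = (100+240)/(1585+2856) = 340/4441 = 0.0765593.
SE = √(0.070698 × 0.000981055) = 0.0083282.
z = (0.0630915 − 0.0840336)/0.0083282 = -0.0209421/0.0083282 = -2.5146.
p-value = P(Z > -2.515) ≈ 0.9940, so at α = 0.1 we fail to reject H₀.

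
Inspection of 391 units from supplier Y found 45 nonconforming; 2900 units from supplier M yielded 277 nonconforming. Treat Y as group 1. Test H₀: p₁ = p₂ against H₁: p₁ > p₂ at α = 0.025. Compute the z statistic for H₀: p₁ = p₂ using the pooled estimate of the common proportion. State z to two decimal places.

z = 1.22

p̂₁ = 45/391 ≈ 0.1151, p̂₂ = 277/2900 ≈ 0.0955.
Pooled p̂ = (45+277)/(391+2900) = 322/3291 = 0.0978.
SE = √(p̂(1−p̂)(1/n₁+1/n₂)) = √(0.0978·0.9022·0.00290237) = √(0.000256191) = 0.0160.
z = (0.1151 − 0.0955)/0.0160 = 0.0196/0.0160 = 1.22.
p-value = P(Z > 1.223) ≈ 0.1107; since p > α = 0.025, fail to reject H₀.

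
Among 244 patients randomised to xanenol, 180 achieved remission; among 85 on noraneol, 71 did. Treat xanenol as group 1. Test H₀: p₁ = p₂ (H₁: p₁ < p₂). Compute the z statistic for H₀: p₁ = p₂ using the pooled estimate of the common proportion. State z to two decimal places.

p̂₁ = 180/244 ≈ 0.7377, p̂₂ = 71/85 ≈ 0.8353.
Pooled p̂ = (180+71)/(244+85) = 251/329 = 0.7629.
SE = √(p̂(1−p̂)(1/n₁+1/n₂)) = √(0.7629·0.2371·0.0158631) = √(0.00286922) = 0.0536.
z = (0.7377 − 0.8353)/0.0536 = -0.0976/0.0536 = -1.82.
p-value = P(Z < -1.822) ≈ 0.0342.

z = -1.82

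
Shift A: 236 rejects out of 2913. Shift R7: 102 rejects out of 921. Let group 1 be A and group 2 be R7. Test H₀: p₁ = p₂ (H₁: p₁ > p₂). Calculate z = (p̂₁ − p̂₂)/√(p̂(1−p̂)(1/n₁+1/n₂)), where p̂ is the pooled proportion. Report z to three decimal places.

p̂₁ = 236/2913 = 0.081016, p̂₂ = 102/921 = 0.110749.
Pooled p̂ = (236+102)/(2913+921) = 338/3834 = 0.088159.
SE = √(p̂(1−p̂)(1/n₁+1/n₂)) = √(0.088159·0.911841·0.00142907) = √(0.000114878) = 0.010718.
z = (0.081016 − 0.110749)/0.010718 = -0.029733/0.010718 = -2.774.

z = -2.774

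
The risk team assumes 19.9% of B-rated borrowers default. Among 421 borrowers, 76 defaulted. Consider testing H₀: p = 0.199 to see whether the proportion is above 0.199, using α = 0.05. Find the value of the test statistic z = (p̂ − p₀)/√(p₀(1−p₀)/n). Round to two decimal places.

p̂ = 76/421 = 0.1805.
SE = √(p₀(1−p₀)/n) = √(0.1594/421) = 0.0195.
z = (0.1805 − 0.199)/0.0195 = -0.0185/0.0195 = -0.95.
p-value = P(Z > -0.950) ≈ 0.8288. With α = 0.05, fail to reject H₀.

z = -0.95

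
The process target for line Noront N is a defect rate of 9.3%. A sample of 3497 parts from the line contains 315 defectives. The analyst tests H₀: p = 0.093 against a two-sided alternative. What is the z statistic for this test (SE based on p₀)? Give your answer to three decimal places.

z = -0.595

p̂ = 315/3497 = 0.09008.
Under H₀, SE = √(0.093·0.907/3497) = √(2.4121e-05) = 0.00491.
z = (0.09008 − 0.093)/0.00491 = -0.00292/0.00491 = -0.595.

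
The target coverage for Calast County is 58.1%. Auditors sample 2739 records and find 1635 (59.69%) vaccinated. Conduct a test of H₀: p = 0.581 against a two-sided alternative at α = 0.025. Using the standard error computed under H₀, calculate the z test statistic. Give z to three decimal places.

z = 1.690

p̂ = 1635/2739 = 0.596933.
Under H₀, SE = √(0.581·0.419/2739) = √(8.88788e-05) = 0.009428.
z = (0.596933 − 0.581)/0.009428 = 0.015933/0.009428 = 1.690.
p-value = 2·P(Z > 1.690) ≈ 0.0910; since p > α = 0.025, fail to reject H₀.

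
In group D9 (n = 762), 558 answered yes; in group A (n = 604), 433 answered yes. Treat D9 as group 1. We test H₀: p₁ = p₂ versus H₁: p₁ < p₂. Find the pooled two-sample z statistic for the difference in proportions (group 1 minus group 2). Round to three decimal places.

z = 0.633

p̂₁ = 558/762 = 0.73228, p̂₂ = 433/604 = 0.71689.
Pooled p̂ = (558+433)/(762+604) = 991/1366 = 0.72548.
SE = √(0.199161 × 0.00296797) = 0.02431.
z = (0.73228 − 0.71689)/0.02431 = 0.01539/0.02431 = 0.633.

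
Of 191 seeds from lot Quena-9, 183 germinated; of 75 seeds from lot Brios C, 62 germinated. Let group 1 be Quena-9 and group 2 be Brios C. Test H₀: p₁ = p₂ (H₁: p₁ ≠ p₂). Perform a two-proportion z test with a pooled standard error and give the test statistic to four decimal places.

p̂₁ = 183/191 = 0.9581152, p̂₂ = 62/75 = 0.8266667.
Pooled p̂ = (183+62)/(191+75) = 245/266 = 0.9210526.
SE = √(0.0727147 × 0.0185689) = 0.0367455.
z = (0.9581152 − 0.8266667)/0.0367455 = 0.1314485/0.0367455 = 3.5773.
Two-sided p-value ≈ 2·Φ(−3.577) = 0.0003.

z = 3.5773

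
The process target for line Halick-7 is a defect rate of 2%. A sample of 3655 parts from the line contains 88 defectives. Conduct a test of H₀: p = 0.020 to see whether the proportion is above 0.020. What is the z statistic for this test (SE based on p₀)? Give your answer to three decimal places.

z = 1.760

p̂ = 88/3655 ≈ 0.024077.
Under H₀, SE = √(0.02·0.98/3655) = √(5.36252e-06) = 0.002316.
z = (0.024077 − 0.02)/0.002316 = 0.004077/0.002316 = 1.760.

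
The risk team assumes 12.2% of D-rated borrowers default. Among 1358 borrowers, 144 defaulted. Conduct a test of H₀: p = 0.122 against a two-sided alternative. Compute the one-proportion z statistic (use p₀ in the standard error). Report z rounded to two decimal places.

z = -1.80

p̂ = 144/1358 ≈ 0.1060.
Standard error under H₀: √(0.122×0.878/1358) = 0.0089.
z = (0.1060 − 0.122)/0.0089 = -0.0160/0.0089 = -1.80.
p-value = 2·P(Z > 1.797) ≈ 0.0723.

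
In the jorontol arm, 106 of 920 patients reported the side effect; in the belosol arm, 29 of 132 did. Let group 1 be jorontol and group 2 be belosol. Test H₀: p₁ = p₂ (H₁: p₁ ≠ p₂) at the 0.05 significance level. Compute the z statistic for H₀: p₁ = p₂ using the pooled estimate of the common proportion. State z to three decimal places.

z = -3.356

p̂₁ = 106/920 ≈ 0.11522, p̂₂ = 29/132 ≈ 0.21970.
Pooled p̂ = (106+29)/(920+132) = 135/1052 = 0.12833.
SE = √(0.111859 × 0.00866271) = 0.03113.
z = (0.11522 − 0.21970)/0.03113 = -0.10448/0.03113 = -3.356.
Two-sided p-value ≈ 2·Φ(−3.356) = 0.0008, so at α = 0.05 we reject H₀.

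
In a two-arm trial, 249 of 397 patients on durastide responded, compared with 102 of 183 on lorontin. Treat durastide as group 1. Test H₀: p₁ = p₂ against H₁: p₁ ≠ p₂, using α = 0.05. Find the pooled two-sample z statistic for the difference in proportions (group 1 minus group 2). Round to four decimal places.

z = 1.5988

p̂₁ = 249/397 ≈ 0.627204, p̂₂ = 102/183 ≈ 0.557377.
Pooled p̂ = (249+102)/(397+183) = 351/580 = 0.605172.
SE = √(p̂(1−p̂)(1/n₁+1/n₂)) = √(0.605172·0.394828·0.00798337) = √(0.00190754) = 0.043675.
z = (0.627204 − 0.557377)/0.043675 = 0.069827/0.043675 = 1.5988.
p-value = 2·P(Z > 1.599) ≈ 0.1099; since p > α = 0.05, fail to reject H₀.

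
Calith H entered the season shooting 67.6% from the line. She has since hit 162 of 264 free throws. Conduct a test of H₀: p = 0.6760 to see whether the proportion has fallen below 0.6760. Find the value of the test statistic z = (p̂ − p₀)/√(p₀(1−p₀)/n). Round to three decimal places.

p̂ = 162/264 = 0.61364.
Under H₀, SE = √(0.676·0.324/264) = √(0.000829636) = 0.02880.
z = (0.61364 − 0.676)/0.02880 = -0.06236/0.02880 = -2.165.
p-value = P(Z < -2.165) ≈ 0.0152.

z = -2.165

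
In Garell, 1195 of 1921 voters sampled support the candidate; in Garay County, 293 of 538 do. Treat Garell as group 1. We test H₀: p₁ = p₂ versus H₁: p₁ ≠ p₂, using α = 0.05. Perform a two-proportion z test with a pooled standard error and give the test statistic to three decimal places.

z = 3.249

p̂₁ = 1195/1921 ≈ 0.62207, p̂₂ = 293/538 ≈ 0.54461.
Pooled p̂ = (1195+293)/(1921+538) = 1488/2459 = 0.60512.
SE = √(p̂(1−p̂)(1/n₁+1/n₂)) = √(0.60512·0.39488·0.0023793) = √(0.000568531) = 0.02384.
z = (0.62207 − 0.54461)/0.02384 = 0.07746/0.02384 = 3.249.
p-value = 2·P(Z > 3.249) ≈ 0.0012. With α = 0.05, reject H₀.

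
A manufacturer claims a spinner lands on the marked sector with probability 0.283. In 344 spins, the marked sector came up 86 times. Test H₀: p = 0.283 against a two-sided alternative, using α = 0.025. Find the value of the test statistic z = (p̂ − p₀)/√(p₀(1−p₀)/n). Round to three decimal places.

z = -1.359

p̂ = 86/344 = 0.25000.
SE = √(p₀(1−p₀)/n) = √(0.20291/344) = 0.02429.
z = (0.25000 − 0.283)/0.02429 = -0.03300/0.02429 = -1.359.
Two-sided p-value ≈ 2·Φ(−1.359) = 0.1742. With α = 0.025, fail to reject H₀.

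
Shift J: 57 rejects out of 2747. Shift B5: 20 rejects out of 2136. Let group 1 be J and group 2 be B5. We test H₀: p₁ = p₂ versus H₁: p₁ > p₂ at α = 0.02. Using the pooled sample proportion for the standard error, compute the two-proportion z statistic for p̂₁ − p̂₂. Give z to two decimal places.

p̂₁ = 57/2747 = 0.02075, p̂₂ = 20/2136 = 0.00936.
Pooled p̂ = (57+20)/(2747+2136) = 77/4883 = 0.01577.
SE = √(p̂(1−p̂)(1/n₁+1/n₂)) = √(0.01577·0.98423·0.000832198) = √(1.2916e-05) = 0.00359.
z = (0.02075 − 0.00936)/0.00359 = 0.01139/0.00359 = 3.17.
p-value = P(Z > 3.168) ≈ 0.0008, so at α = 0.02 we reject H₀.

z = 3.17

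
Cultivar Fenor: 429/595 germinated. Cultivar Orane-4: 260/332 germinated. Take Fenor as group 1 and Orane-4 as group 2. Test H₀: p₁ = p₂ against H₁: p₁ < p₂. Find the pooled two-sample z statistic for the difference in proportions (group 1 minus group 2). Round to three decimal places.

z = -2.076

p̂₁ = 429/595 ≈ 0.72101, p̂₂ = 260/332 ≈ 0.78313.
Pooled p̂ = (429+260)/(595+332) = 689/927 = 0.74326.
SE = √(p̂(1−p̂)(1/n₁+1/n₂)) = √(0.74326·0.25674·0.00469272) = √(0.000895491) = 0.02992.
z = (0.72101 − 0.78313)/0.02992 = -0.06212/0.02992 = -2.076.
p-value = P(Z < -2.076) ≈ 0.0189.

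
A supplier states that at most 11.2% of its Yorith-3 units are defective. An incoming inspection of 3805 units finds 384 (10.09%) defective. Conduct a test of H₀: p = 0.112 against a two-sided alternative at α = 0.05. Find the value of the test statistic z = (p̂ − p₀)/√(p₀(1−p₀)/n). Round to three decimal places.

p̂ = 384/3805 = 0.100920.
Under H₀, SE = √(0.112·0.888/3805) = √(2.61382e-05) = 0.005113.
z = (0.100920 − 0.112)/0.005113 = -0.011080/0.005113 = -2.167.
Two-sided p-value ≈ 2·Φ(−2.167) = 0.0302, so at α = 0.05 we reject H₀.

z = -2.167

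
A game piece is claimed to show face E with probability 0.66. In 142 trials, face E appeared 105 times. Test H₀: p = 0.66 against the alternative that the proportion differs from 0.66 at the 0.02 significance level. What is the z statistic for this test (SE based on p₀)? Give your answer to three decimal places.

p̂ = 105/142 = 0.73944.
Under H₀, SE = √(0.66·0.34/142) = √(0.00158028) = 0.03975.
z = (0.73944 − 0.66)/0.03975 = 0.07944/0.03975 = 1.998.
p-value = 2·P(Z > 1.998) ≈ 0.0457; since p > α = 0.02, fail to reject H₀.

z = 1.998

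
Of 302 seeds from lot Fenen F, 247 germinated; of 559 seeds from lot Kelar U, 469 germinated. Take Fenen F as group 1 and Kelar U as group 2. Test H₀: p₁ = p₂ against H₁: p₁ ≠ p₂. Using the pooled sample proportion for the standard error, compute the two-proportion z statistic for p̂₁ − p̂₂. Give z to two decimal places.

p̂₁ = 247/302 = 0.8179, p̂₂ = 469/559 = 0.8390.
Pooled p̂ = (247+469)/(302+559) = 716/861 = 0.8316.
SE = √(p̂(1−p̂)(1/n₁+1/n₂)) = √(0.8316·0.1684·0.00510017) = √(0.000714265) = 0.0267.
z = (0.8179 − 0.8390)/0.0267 = -0.0211/0.0267 = -0.79.

z = -0.79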